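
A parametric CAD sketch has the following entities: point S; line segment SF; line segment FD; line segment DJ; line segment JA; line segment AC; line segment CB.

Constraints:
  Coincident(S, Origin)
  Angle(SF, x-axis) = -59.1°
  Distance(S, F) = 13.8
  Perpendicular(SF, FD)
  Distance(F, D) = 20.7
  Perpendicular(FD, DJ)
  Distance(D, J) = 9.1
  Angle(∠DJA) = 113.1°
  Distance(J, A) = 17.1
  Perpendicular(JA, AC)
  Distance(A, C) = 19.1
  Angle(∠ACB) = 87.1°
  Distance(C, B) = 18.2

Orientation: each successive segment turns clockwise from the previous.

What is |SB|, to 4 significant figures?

26.25

JA is perpendicular to AC, so AC runs at -36.00°; with |AC| = 19.1, C = (10.16, -12.06). ∠ACB = 87.1° gives CB at -128.9° from the x-axis; with |CB| = 18.2, B = (-1.274, -26.22). Then |SB| = |B − S| = 26.25.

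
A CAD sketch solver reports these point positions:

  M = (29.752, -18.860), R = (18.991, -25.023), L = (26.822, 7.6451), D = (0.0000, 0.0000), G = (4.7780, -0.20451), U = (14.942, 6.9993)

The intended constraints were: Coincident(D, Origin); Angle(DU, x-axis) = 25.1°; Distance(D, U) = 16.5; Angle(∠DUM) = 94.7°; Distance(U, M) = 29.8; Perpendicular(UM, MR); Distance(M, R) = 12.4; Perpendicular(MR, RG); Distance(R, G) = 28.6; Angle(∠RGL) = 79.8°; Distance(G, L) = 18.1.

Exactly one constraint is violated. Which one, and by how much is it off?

Distance(G, L) = 18.1 — off by 5.30.

D = (0.00, 0.00) ✓; DU at 25.10° ✓; |DU| = 16.50 ✓; ∠DUM = 94.70° ✓; |UM| = 29.80 ✓; ∠(UM, MR) = 90.00° ✓; |MR| = 12.40 ✓; ∠(MR, RG) = 90.00° ✓; |RG| = 28.60 ✓; ∠RGL = 79.80° ✓; |GL| = 23.40 ✗.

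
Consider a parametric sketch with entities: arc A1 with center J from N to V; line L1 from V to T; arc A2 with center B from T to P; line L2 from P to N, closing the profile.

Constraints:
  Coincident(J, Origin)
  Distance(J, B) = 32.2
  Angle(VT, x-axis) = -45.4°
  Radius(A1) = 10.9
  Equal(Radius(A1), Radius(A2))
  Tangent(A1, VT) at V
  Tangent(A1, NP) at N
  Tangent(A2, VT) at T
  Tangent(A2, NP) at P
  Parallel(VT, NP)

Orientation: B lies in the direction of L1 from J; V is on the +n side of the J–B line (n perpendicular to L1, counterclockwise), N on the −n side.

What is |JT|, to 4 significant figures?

33.99

The slot axis is L1's direction at -45.4°, so u = (cos -45.4°, sin -45.4°) = (0.7022, -0.7120) and n = (−sin -45.4°, cos -45.4°) = (0.7120, 0.7022). J is at the origin and B lies 32.2 along u from J, so B = 32.2·u = (22.61, -22.93). Tangency of A1 to both parallel lines with radius 10.9 puts V and N at J ± 10.9·n: V = (7.761, 7.653), N = (-7.761, -7.653). Equal radii place T and P the same way about B: T = B + 10.9·n = (30.37, -15.27), P = B − 10.9·n = (14.85, -30.58). Then |JT| = |T − J| = 33.99.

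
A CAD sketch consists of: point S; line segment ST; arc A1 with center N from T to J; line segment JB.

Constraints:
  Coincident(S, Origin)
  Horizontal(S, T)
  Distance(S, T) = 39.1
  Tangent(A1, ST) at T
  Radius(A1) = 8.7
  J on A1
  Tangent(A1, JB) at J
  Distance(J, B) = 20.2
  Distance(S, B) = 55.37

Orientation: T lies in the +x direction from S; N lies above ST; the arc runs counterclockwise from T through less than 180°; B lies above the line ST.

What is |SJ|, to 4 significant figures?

48.64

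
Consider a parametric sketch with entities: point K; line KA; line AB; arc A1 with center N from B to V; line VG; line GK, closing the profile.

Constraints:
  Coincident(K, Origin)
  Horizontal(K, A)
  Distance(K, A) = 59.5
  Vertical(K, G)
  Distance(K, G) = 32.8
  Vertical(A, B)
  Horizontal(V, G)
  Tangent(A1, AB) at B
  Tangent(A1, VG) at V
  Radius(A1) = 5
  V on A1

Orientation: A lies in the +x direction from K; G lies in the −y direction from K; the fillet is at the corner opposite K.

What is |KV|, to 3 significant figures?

63.6

K is at the origin; KA is horizontal with |KA| = 59.5 and A on the +x side, so A = (59.5, 0.00). K and G share the same x with |KG| = 32.8 and G on the −y side, so G = (0.00, -32.8). The virtual corner opposite K is at (59.5, -32.8). A1 meets AB tangentially, so NB is at right angles to AB and the tangent condition forces NV to be normal to VG, with radius 5.0, so the center N sits 5.0 in from both sides at N = (54.5, -27.8). That places the tangent points at B = (59.5, -27.8) on AB and V = (54.5, -32.8) on VG. Then |KV| = |V − K| = 63.6.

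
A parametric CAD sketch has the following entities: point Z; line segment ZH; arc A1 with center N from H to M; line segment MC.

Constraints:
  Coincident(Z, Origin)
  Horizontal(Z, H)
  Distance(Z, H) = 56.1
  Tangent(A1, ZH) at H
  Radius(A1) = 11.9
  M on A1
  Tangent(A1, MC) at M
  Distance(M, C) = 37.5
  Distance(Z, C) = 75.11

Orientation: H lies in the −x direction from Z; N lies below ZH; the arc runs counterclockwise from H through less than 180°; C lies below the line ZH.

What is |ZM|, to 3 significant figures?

69.2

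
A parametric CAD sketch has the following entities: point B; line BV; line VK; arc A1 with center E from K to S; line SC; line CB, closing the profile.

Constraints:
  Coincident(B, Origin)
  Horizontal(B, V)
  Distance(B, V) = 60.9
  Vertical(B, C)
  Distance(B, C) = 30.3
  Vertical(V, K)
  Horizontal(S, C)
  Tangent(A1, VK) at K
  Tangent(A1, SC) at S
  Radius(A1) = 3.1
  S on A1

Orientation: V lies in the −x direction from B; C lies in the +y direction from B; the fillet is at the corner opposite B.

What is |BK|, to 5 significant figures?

66.698

The virtual corner opposite B is at (-60.900, 30.300). A1 meets VK tangentially, so EK is at right angles to VK and the tangent condition forces ES to be normal to SC, with radius 3.1, so the center E sits 3.1 in from both sides at E = (-57.800, 27.200). That places the tangent points at K = (-60.900, 27.200) on VK and S = (-57.800, 30.300) on SC. Then |BK| = |K − B| = 66.698.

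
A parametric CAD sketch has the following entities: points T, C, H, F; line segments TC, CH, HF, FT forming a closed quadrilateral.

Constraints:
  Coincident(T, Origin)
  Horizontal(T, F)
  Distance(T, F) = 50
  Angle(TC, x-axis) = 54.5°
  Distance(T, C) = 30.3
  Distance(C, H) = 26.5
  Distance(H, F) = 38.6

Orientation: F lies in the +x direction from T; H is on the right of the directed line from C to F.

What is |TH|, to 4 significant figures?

11.47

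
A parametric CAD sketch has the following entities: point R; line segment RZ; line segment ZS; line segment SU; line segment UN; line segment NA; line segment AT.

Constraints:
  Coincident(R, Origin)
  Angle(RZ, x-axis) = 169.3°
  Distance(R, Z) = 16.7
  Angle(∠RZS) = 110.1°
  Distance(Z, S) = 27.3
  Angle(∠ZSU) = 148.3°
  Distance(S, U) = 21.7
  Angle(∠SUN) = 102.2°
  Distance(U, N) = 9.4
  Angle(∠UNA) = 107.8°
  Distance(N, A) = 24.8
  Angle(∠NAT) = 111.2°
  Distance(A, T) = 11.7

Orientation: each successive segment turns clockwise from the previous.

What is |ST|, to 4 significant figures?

15.84

R is at the origin; RZ runs at 169.3° with length 16.7, so Z = (-16.41, 3.101). ∠RZS = 110.1° gives ZS at 99.40° from the x-axis; with |ZS| = 27.3, S = (-20.87, 30.03). ∠ZSU = 148.3° gives SU at 67.70° from the x-axis; with |SU| = 21.7, U = (-12.63, 50.11). ∠SUN = 102.2° gives UN at -10.10° from the x-axis; with |UN| = 9.4, N = (-3.380, 48.46). ∠UNA = 107.8° gives NA at -82.30° from the x-axis; with |NA| = 24.8, A = (-0.05705, 23.89). ∠NAT = 111.2° gives AT at -151.1° from the x-axis; with |AT| = 11.7, T = (-10.30, 18.23). Then |ST| = |T − S| = 15.84.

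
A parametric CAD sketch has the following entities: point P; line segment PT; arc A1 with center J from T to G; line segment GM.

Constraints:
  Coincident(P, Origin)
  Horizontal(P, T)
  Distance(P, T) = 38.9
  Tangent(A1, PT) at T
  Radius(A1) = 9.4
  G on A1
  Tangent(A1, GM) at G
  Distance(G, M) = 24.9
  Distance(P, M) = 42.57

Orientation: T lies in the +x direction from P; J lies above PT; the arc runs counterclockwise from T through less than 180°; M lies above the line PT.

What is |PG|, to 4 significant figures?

48.09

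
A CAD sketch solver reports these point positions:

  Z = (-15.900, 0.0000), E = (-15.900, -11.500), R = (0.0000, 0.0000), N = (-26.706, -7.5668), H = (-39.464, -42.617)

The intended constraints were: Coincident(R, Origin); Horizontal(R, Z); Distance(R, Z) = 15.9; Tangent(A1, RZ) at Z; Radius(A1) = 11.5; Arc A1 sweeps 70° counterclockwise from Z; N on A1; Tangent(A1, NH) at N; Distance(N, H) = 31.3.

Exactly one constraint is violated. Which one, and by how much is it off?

Distance(N, H) = 31.3 — off by 6.00.

R = (0.00, 0.00) ✓; R.y = 0.00, Z.y = 0.00 ✓; |RZ| = 15.90 ✓; ∠(EZ, ZR) = 90.00° ✓; |EZ| = 11.50 ✓; bearing(E→N) − bearing(E→Z) = 70.00° ✓; |EN| = 11.50 ✓; ∠(EN, NH) = 90.00° ✓; |NH| = 37.30 ✗.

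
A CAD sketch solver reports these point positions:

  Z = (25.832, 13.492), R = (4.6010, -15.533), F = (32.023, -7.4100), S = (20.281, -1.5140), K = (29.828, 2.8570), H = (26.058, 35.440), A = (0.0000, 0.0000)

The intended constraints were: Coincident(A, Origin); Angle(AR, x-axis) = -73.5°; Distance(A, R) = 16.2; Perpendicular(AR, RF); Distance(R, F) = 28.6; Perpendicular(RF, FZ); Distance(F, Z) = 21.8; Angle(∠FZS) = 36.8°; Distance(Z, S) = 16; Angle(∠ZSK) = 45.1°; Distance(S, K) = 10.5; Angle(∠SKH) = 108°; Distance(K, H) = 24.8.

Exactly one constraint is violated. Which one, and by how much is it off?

Distance(K, H) = 24.8 — off by 8.00.

A = (0.00, 0.00) ✓; AR at -73.50° ✓; |AR| = 16.20 ✓; ∠(AR, RF) = 90.00° ✓; |RF| = 28.60 ✓; ∠(RF, FZ) = 90.00° ✓; |FZ| = 21.80 ✓; ∠FZS = 36.80° ✓; |ZS| = 16.00 ✓; ∠ZSK = 45.10° ✓; |SK| = 10.50 ✓; ∠SKH = 108.0° ✓; |KH| = 32.80 ✗.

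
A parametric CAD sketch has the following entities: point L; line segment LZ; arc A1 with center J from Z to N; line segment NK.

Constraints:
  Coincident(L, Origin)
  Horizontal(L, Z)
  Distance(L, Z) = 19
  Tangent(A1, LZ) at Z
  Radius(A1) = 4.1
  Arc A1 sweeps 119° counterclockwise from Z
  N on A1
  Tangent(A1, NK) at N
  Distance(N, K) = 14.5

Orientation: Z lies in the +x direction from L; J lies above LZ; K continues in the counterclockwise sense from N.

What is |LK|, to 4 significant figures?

24.38

L is at the origin; LZ is horizontal with |LZ| = 19.0 and Z on the +x side, so Z = (19.00, 0.000). A1 meets LZ tangentially, so JZ is at right angles to LZ, so J = Z + (0, 4.1) = (19.00, 4.100). On A1, Z sits at bearing -90° from J; a 119° counterclockwise sweep puts N at bearing 29°, so N = J + 4.1·(cos 29°, sin 29°) = (22.59, 6.088). The tangent condition forces JN to be normal to NK, so NK runs along (−sin 29°, cos 29°); with |NK| = 14.5, K = (15.56, 18.77). Then |LK| = |K − L| = 24.38.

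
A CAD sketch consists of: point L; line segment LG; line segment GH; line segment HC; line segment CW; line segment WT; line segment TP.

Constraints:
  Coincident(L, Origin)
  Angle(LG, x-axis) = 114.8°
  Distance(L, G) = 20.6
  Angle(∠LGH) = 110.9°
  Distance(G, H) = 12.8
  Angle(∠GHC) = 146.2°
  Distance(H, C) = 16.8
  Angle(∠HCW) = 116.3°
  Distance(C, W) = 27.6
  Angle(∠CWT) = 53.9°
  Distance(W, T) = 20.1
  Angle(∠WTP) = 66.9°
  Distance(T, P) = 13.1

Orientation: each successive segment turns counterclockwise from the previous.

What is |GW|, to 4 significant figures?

43.40

∠GHC = 146.2° gives HC at -142.3° from the x-axis; with |HC| = 16.8, C = (-34.70, 7.556). ∠HCW = 116.3° gives CW at -78.60° from the x-axis; with |CW| = 27.6, W = (-29.25, -19.50). Then |GW| = |W − G| = 43.40.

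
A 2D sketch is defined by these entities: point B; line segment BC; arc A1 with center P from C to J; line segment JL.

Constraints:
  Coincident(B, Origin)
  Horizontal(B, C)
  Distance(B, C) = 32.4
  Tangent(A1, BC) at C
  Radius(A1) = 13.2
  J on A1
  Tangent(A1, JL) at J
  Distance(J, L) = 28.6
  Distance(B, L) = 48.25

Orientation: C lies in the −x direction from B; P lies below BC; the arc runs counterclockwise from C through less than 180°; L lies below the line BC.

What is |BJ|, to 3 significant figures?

47.5

B is at the origin; BC is horizontal with |BC| = 32.4 and C on the −x side, so C = (-32.4, 0.00). Since A1 is tangent to BC there, PC ⟂ BC, so P = C + (0, -13.2) = (-32.4, -13.2). Since PJ ⟂ JL (tangency), |PL| = √(13.2² + 28.6²) = 31.5 regardless of where J sits on A1. So L lies on both circle(B, 48.25) and circle(P, 31.5); the below-BC intersection is L = (-22.0, -42.9). J is the foot of the tangent from L: J = (-41.9, -22.4).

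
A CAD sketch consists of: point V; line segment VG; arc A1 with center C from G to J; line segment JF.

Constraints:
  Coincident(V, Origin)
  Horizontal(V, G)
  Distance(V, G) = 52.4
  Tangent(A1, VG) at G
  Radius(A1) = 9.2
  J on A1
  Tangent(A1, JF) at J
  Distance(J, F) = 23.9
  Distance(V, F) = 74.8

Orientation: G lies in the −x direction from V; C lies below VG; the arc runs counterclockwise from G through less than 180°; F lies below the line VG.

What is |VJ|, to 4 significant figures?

61.37

Checks: |CJ| = 9.200 ✓; ∠(CJ, JF) = 90.00° ✓; |JF| = 23.90 ✓; |VF| = 74.80 ✓.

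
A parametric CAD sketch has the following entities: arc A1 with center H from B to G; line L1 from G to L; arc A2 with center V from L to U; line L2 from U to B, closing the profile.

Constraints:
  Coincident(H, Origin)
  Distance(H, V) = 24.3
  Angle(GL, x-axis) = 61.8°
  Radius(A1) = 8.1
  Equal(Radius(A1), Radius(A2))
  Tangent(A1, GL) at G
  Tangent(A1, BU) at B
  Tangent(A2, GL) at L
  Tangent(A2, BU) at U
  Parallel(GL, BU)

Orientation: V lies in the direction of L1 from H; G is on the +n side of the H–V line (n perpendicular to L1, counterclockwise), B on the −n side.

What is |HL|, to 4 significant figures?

25.61

The slot axis is L1's direction at 61.8°, so u = (cos 61.8°, sin 61.8°) = (0.4726, 0.8813) and n = (−sin 61.8°, cos 61.8°) = (-0.8813, 0.4726). H is at the origin and V lies 24.3 along u from H, so V = 24.3·u = (11.48, 21.42). Tangency of A1 to both parallel lines with radius 8.1 puts G and B at H ± 8.1·n: G = (-7.139, 3.828), B = (7.139, -3.828). Equal radii place L and U the same way about V: L = V + 8.1·n = (4.344, 25.24), U = V − 8.1·n = (18.62, 17.59). Then |HL| = |L − H| = 25.61.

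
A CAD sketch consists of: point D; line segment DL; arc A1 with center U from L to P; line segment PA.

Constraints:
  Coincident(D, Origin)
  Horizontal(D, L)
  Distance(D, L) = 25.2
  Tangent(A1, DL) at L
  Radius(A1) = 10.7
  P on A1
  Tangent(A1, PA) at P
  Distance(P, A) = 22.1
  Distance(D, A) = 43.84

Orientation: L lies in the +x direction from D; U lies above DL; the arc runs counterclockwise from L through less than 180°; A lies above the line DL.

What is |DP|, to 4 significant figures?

38.08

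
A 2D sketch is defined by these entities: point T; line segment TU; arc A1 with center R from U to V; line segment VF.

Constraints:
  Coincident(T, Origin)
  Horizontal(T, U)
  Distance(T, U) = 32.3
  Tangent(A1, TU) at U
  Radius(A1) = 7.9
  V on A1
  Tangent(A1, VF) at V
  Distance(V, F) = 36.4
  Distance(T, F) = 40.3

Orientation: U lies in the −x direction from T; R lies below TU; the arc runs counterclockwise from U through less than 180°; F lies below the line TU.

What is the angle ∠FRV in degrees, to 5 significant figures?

77.755°

Checks: |RV| = 7.900 ✓; ∠(RV, VF) = 90.00° ✓; |VF| = 36.40 ✓; |TF| = 40.30 ✓.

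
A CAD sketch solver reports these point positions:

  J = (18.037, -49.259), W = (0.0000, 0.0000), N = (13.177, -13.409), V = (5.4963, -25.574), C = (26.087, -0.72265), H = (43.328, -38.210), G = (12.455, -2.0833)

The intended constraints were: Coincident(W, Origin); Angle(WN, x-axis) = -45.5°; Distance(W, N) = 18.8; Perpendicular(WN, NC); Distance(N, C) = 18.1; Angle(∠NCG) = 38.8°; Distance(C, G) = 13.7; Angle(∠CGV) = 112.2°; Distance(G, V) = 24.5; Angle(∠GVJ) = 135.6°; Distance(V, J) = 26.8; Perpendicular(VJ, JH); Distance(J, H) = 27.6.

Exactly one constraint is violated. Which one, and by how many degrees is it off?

Perpendicular(VJ, JH) — off by 4.30°.

W = (0.00, 0.00) ✓; WN at -45.50° ✓; |WN| = 18.80 ✓; ∠(WN, NC) = 90.00° ✓; |NC| = 18.10 ✓; ∠NCG = 38.80° ✓; |CG| = 13.70 ✓; ∠CGV = 112.2° ✓; |GV| = 24.50 ✓; ∠GVJ = 135.6° ✓; |VJ| = 26.80 ✓; ∠(VJ, JH) = 85.70° ✗; |JH| = 27.60 ✓.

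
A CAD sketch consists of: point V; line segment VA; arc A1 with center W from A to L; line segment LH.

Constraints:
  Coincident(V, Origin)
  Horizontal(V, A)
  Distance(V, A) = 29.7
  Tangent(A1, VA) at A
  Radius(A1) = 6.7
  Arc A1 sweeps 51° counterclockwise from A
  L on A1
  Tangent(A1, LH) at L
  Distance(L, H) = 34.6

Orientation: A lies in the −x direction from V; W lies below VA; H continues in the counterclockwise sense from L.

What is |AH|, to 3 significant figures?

39.9

V is at the origin; V and A share the same y with |VA| = 29.7 and A on the −x side, so A = (-29.7, 0.00). Since A1 is tangent to VA there, WA ⟂ VA, so W = A + (0, -6.7) = (-29.7, -6.70). On A1, A sits at bearing 90° from W; a 51° counterclockwise sweep puts L at bearing 141°, so L = W + 6.7·(cos 141°, sin 141°) = (-34.9, -2.48). Tangency of A1 to LH means the radius WL is perpendicular to LH, so LH runs along (−sin 141°, cos 141°); with |LH| = 34.6, H = (-56.7, -29.4). Then |AH| = |H − A| = 39.9.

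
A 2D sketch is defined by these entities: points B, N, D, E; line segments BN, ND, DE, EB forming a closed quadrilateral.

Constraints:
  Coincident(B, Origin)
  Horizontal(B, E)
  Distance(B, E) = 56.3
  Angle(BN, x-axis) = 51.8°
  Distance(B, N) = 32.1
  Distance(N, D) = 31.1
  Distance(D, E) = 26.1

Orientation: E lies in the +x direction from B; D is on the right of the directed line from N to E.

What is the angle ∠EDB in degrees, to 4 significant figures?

163.7°

B is at the origin; B and E share the same y with |BE| = 56.3 and E in +x, so E = (56.3, 0). BN runs at 51.8° with |BN| = 32.1, so N = (19.85, 25.23). D is determined by |ND| = 31.1 and |DE| = 26.1 together: it lies at the intersection of circle(N, 31.1) and circle(E, 26.1). With |NE| = 44.33, the foot of the radical line on NE is 25.39 from N and the perpendicular offset is √(31.1² − 25.39²) = 17.96. Taking the right-of-NE solution: D = (30.51, -3.991).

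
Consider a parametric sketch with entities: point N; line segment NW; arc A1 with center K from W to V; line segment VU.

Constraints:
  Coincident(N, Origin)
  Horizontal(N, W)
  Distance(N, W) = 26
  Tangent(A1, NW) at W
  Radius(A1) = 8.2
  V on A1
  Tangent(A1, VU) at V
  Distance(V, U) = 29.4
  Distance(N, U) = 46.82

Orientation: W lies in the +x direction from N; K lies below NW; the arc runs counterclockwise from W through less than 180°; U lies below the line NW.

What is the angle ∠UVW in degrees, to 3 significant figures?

127°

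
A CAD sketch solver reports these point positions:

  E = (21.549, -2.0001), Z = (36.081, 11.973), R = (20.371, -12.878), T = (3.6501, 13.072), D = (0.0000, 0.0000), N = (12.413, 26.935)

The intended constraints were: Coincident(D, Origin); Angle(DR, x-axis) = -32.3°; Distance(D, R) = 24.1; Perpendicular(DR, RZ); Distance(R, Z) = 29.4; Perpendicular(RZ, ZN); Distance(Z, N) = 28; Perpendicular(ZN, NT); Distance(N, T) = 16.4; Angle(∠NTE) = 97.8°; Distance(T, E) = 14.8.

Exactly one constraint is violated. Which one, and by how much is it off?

Distance(T, E) = 14.8 — off by 8.60.

D = (0.00, 0.00) ✓; DR at -32.30° ✓; |DR| = 24.10 ✓; ∠(DR, RZ) = 90.00° ✓; |RZ| = 29.40 ✓; ∠(RZ, ZN) = 90.00° ✓; |ZN| = 28.00 ✓; ∠(ZN, NT) = 90.00° ✓; |NT| = 16.40 ✓; ∠NTE = 97.80° ✓; |TE| = 23.40 ✗.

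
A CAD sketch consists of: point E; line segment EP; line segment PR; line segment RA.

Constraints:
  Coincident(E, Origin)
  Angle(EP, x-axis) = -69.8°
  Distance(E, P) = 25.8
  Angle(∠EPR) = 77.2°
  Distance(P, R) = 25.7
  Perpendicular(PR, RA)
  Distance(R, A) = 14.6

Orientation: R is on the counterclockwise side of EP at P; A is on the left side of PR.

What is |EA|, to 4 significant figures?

22.60

E is at the origin; EP runs at -69.8° with length 25.8, so P = 25.8·(cos -69.8°, sin -69.8°) = (8.909, -24.21). ∠EPR = 77.2°, so PR runs at -69.8° + (180° − 77.2°) = 33.00° from the x-axis; with |PR| = 25.7, R = P + 25.7·(cos 33.00°, sin 33.00°) = (30.46, -10.22). The perpendicularity gives RA at right angles to PR; with |RA| = 14.6 on the left of PR, A = R + 14.6·(-0.5446, 0.8387) = (22.51, 2.029). Then |EA| = |A − E| = 22.60.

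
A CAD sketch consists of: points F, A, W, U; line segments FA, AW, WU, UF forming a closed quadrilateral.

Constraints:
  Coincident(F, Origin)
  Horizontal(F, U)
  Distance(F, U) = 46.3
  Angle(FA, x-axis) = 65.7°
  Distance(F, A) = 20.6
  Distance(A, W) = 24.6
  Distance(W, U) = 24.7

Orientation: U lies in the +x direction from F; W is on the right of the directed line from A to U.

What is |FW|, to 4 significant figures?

21.77

F is at the origin; F and U share the same y with |FU| = 46.3 and U in +x, so U = (46.3, 0). FA runs at 65.7° with |FA| = 20.6, so A = (8.477, 18.77). W is determined by |AW| = 24.6 and |WU| = 24.7 together: it lies at the intersection of circle(A, 24.6) and circle(U, 24.7). With |AU| = 42.23, the foot of the radical line on AU is 21.05 from A and the perpendicular offset is √(24.6² − 21.05²) = 12.72. Taking the right-of-AU solution: W = (21.68, -1.982).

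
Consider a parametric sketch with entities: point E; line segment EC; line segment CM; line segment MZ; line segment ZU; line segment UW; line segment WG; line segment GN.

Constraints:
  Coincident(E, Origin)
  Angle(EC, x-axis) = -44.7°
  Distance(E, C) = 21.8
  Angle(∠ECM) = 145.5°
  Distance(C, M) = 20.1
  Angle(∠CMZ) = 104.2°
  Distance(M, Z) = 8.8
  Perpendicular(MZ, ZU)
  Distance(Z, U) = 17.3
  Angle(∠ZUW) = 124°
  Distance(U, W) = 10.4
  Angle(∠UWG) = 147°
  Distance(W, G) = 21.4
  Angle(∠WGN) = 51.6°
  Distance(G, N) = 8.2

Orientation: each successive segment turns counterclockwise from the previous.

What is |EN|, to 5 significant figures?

29.717

E is at the origin; EC runs at -44.7° with length 21.8, so C = (15.495, -15.334). ∠ECM = 145.5° gives CM at -10.200° from the x-axis; with |CM| = 20.1, M = (35.278, -18.893). ∠CMZ = 104.2° gives MZ at 65.600° from the x-axis; with |MZ| = 8.8, Z = (38.913, -10.879). MZ ⟂ ZU, so ZU runs at 155.60°; with |ZU| = 17.3, U = (23.158, -3.7327). ∠ZUW = 124.0° gives UW at -148.40° from the x-axis; with |UW| = 10.4, W = (14.300, -9.1821). ∠UWG = 147.0° gives WG at -115.40° from the x-axis; with |WG| = 21.4, G = (5.1211, -28.514). ∠WGN = 51.6° gives GN at 13.000° from the x-axis; with |GN| = 8.2, N = (13.111, -26.669). Then |EN| = |N − E| = 29.717.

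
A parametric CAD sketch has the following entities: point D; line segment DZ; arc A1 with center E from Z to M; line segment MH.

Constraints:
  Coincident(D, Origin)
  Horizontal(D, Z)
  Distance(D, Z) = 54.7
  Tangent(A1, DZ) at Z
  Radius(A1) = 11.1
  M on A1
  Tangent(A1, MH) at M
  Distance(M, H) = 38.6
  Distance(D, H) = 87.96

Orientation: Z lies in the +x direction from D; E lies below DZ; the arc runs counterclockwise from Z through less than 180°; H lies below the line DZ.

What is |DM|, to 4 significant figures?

50.85

D is at the origin; DZ is horizontal with |DZ| = 54.7 and Z on the +x side, so Z = (54.70, 0.000). A1 meets DZ tangentially, so EZ is at right angles to DZ, so E = Z + (0, -11.1) = (54.70, -11.10). Since EM ⟂ MH (tangency), |EH| = √(11.1² + 38.6²) = 40.16 regardless of where M sits on A1. So H lies on both circle(D, 87.96) and circle(E, 40.16); the below-DZ intersection is H = (75.19, -45.64). M is the foot of the tangent from H: M = (47.09, -19.18).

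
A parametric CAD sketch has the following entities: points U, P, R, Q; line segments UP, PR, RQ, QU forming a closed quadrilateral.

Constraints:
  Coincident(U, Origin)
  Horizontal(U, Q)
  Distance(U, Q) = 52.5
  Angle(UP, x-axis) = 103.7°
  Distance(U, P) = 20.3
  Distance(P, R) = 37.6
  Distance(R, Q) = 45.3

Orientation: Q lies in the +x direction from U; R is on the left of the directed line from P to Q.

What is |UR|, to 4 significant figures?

47.28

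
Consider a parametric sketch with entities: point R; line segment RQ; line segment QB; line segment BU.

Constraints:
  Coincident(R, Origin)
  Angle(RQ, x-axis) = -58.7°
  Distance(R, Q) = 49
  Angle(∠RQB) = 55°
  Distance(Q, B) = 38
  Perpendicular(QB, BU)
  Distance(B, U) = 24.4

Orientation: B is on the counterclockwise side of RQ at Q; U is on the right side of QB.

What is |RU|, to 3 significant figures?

65.3

∠RQB = 55.0°, so QB runs at -58.7° + (180° − 55.0°) = 66.3° from the x-axis; with |QB| = 38.0, B = Q + 38.0·(cos 66.3°, sin 66.3°) = (40.7, -7.07). QB is perpendicular to BU; with |BU| = 24.4 on the right of QB, U = B + 24.4·(0.916, -0.402) = (63.1, -16.9). Then |RU| = |U − R| = 65.3.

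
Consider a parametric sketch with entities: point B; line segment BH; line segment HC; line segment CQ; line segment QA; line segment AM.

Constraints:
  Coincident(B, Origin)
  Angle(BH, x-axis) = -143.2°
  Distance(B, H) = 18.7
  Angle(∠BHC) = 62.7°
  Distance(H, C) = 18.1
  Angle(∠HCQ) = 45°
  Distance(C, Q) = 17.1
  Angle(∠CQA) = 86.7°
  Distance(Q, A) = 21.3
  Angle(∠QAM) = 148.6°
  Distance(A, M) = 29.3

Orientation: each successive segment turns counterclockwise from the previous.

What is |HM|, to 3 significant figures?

35.3

B is at the origin; BH runs at -143.2° with length 18.7, so H = (-15.0, -11.2). ∠BHC = 62.7° gives HC at -25.9° from the x-axis; with |HC| = 18.1, C = (1.31, -19.1). ∠HCQ = 45.0° gives CQ at 109° from the x-axis; with |CQ| = 17.1, Q = (-4.29, -2.95). ∠CQA = 86.7° gives QA at -158° from the x-axis; with |QA| = 21.3, A = (-24.0, -11.1). ∠QAM = 148.6° gives AM at -126° from the x-axis; with |AM| = 29.3, M = (-41.3, -34.7). Then |HM| = |M − H| = 35.3.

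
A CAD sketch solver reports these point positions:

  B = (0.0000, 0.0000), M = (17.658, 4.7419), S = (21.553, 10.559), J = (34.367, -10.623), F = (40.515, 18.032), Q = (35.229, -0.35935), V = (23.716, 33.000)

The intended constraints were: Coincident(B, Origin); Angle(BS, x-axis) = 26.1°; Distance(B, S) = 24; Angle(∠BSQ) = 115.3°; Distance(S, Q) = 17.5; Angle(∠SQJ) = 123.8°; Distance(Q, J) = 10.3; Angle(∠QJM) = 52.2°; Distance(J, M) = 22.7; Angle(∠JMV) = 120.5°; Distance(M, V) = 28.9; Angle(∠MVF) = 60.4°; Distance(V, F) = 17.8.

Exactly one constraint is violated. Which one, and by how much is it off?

Distance(V, F) = 17.8 — off by 4.70.

B = (0.00, 0.00) ✓; BS at 26.10° ✓; |BS| = 24.00 ✓; ∠BSQ = 115.3° ✓; |SQ| = 17.50 ✓; ∠SQJ = 123.8° ✓; |QJ| = 10.30 ✓; ∠QJM = 52.20° ✓; |JM| = 22.70 ✓; ∠JMV = 120.5° ✓; |MV| = 28.90 ✓; ∠MVF = 60.40° ✓; |VF| = 22.50 ✗.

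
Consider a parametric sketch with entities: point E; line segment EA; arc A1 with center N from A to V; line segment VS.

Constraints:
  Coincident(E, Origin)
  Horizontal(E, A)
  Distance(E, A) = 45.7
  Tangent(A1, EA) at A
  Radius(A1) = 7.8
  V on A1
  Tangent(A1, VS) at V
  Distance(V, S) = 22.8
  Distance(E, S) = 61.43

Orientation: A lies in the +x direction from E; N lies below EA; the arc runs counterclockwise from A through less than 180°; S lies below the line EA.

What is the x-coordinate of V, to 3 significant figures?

39.5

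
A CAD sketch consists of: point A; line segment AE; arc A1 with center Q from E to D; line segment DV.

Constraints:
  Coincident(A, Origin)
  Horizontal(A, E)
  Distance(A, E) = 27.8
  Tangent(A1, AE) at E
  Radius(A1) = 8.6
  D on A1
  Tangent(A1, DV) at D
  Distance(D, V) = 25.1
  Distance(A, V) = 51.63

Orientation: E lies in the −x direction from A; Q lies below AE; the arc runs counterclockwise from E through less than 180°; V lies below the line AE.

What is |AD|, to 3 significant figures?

37.0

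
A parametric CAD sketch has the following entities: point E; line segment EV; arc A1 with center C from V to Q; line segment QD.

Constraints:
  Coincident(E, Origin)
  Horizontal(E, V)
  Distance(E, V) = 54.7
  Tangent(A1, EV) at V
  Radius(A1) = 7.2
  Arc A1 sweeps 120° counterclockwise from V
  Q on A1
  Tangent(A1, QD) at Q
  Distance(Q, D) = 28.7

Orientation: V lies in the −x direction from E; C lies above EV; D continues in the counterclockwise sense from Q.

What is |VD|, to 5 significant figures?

36.567

E is at the origin; E and V share the same y with |EV| = 54.7 and V on the −x side, so V = (-54.700, 0.0000). A1 meets EV tangentially, so CV is at right angles to EV, so C = V + (0, 7.2) = (-54.700, 7.2000). On A1, V sits at bearing -90° from C; a 120° counterclockwise sweep puts Q at bearing 30°, so Q = C + 7.2·(cos 30°, sin 30°) = (-48.465, 10.800). A1 meets QD tangentially, so CQ is at right angles to QD, so QD runs along (−sin 30°, cos 30°); with |QD| = 28.7, D = (-62.815, 35.655). Then |VD| = |D − V| = 36.567.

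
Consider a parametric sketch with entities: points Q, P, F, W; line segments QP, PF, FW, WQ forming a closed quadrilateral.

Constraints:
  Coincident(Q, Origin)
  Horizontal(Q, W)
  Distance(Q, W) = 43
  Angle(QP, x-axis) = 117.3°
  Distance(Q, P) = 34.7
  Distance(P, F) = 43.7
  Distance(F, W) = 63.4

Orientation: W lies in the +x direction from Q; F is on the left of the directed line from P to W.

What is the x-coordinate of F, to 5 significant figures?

18.078

Checks: |PF| = 43.70 ✓; |FW| = 63.40 ✓.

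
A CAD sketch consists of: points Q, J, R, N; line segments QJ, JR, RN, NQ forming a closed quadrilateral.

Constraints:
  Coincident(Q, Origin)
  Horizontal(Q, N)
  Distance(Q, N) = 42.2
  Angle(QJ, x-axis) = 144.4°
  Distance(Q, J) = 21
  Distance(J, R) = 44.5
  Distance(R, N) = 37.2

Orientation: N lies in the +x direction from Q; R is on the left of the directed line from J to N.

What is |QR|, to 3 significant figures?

39.2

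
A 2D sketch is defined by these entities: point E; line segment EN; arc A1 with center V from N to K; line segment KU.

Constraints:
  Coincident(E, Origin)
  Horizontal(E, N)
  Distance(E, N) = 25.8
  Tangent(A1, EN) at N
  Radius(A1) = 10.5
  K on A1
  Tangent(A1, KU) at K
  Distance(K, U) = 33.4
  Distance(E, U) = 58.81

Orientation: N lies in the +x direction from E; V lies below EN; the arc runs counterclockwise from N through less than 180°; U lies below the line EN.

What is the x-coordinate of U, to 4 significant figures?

41.25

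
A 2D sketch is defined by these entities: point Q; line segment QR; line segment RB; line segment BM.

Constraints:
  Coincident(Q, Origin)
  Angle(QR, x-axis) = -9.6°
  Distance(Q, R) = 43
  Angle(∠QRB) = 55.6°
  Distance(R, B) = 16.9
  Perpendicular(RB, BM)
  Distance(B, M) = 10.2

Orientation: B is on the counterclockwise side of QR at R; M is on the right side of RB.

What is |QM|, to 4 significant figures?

46.27

Q is at the origin; QR runs at -9.6° with length 43.0, so R = 43.0·(cos -9.6°, sin -9.6°) = (42.40, -7.171). ∠QRB = 55.6°, so RB runs at -9.6° + (180° − 55.6°) = 114.8° from the x-axis; with |RB| = 16.9, B = R + 16.9·(cos 114.8°, sin 114.8°) = (35.31, 8.170). The perpendicularity gives BM at right angles to RB; with |BM| = 10.2 on the right of RB, M = B + 10.2·(0.9078, 0.4195) = (44.57, 12.45). Then |QM| = |M − Q| = 46.27.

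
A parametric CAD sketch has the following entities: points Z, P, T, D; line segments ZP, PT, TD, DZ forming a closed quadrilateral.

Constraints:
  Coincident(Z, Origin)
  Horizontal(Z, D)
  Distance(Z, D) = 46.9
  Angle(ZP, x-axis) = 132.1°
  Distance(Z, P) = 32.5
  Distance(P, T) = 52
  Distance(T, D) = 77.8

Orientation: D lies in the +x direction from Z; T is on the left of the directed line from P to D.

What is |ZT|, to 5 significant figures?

67.501

Z is at the origin; ZD is horizontal with |ZD| = 46.9 and D in +x, so D = (46.9, 0). ZP runs at 132.1° with |ZP| = 32.5, so P = (-21.789, 24.114). T is determined by |PT| = 52.0 and |TD| = 77.8 together: it lies at the intersection of circle(P, 52.0) and circle(D, 77.8). With |PD| = 72.799, the foot of the radical line on PD is 13.399 from P and the perpendicular offset is √(52.0² − 13.399²) = 50.244. Taking the left-of-PD solution: T = (7.4965, 67.084).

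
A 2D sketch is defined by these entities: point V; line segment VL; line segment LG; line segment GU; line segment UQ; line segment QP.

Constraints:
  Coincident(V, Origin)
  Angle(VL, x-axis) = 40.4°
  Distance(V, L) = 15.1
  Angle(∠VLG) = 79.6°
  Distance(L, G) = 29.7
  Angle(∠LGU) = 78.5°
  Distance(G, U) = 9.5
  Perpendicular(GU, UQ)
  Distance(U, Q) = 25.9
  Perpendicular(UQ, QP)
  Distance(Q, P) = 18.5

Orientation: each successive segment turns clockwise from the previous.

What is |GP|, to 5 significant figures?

27.419

GU is perpendicular to UQ, so UQ runs at 108.50°; with |UQ| = 25.9, Q = (9.1220, 5.6128). UQ ⟂ QP, so QP runs at 18.500°; with |QP| = 18.5, P = (26.666, 11.483). Then |GP| = |P − G| = 27.419.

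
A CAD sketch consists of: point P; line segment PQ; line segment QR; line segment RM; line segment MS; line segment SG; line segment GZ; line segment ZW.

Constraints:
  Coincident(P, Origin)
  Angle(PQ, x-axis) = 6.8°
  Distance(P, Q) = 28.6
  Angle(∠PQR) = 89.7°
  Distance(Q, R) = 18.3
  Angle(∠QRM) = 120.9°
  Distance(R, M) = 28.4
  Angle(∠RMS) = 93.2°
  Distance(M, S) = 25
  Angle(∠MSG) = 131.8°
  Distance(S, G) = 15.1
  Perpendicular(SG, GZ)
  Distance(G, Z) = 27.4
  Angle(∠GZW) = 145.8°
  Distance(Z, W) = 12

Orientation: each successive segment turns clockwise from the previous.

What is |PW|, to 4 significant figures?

31.29

SG ⟂ GZ, so GZ runs at -7.600°; with |GZ| = 27.4, Z = (20.80, -1.720). ∠GZW = 145.8° gives ZW at -41.80° from the x-axis; with |ZW| = 12.0, W = (29.74, -9.719). Then |PW| = |W − P| = 31.29.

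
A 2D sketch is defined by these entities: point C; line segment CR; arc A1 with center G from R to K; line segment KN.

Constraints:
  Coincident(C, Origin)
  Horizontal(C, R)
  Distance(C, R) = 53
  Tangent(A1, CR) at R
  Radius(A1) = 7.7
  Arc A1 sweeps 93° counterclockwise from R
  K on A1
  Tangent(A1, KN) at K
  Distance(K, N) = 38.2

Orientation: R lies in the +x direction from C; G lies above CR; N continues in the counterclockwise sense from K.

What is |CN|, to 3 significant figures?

74.7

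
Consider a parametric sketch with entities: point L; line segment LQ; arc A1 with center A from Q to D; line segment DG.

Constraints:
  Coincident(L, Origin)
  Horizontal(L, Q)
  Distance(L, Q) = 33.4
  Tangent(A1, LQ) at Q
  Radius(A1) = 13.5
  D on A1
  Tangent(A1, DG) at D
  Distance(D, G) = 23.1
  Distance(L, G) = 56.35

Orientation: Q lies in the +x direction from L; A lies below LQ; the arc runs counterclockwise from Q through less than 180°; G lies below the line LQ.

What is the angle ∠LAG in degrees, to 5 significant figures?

127.06°

Checks: |LQ| = 33.40 ✓; |AD| = 13.50 ✓; ∠(AD, DG) = 90.00° ✓; |DG| = 23.10 ✓; |LG| = 56.35 ✓.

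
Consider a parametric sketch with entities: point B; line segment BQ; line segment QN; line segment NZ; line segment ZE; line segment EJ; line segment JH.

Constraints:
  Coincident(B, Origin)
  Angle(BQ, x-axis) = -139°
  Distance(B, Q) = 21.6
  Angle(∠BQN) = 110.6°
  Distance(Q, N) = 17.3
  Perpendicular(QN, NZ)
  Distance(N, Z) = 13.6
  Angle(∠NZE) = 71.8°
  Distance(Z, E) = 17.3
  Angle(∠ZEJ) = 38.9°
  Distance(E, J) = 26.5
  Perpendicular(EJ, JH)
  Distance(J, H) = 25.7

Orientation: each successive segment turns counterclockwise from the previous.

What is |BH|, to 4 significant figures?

42.42

B is at the origin; BQ runs at -139.0° with length 21.6, so Q = (-16.30, -14.17). ∠BQN = 110.6° gives QN at -69.60° from the x-axis; with |QN| = 17.3, N = (-10.27, -30.39). The perpendicularity gives NZ at right angles to QN, so NZ runs at 20.40°; with |NZ| = 13.6, Z = (2.476, -25.65). ∠NZE = 71.8° gives ZE at 128.6° from the x-axis; with |ZE| = 17.3, E = (-8.318, -12.12). ∠ZEJ = 38.9° gives EJ at -90.30° from the x-axis; with |EJ| = 26.5, J = (-8.456, -38.62). EJ ⟂ JH, so JH runs at -0.3000°; with |JH| = 25.7, H = (17.24, -38.76). Then |BH| = |H − B| = 42.42.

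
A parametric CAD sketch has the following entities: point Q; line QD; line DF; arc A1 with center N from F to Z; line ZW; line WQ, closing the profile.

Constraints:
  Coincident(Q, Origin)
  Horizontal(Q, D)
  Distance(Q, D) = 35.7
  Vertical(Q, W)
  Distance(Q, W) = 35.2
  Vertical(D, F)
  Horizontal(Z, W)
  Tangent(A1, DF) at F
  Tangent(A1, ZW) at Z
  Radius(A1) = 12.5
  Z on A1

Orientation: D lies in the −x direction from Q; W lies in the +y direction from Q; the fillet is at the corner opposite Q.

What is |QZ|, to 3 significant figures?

42.2

The virtual corner opposite Q is at (-35.7, 35.2). The tangent condition forces NF to be normal to DF and A1 meets ZW tangentially, so NZ is at right angles to ZW, with radius 12.5, so the center N sits 12.5 in from both sides at N = (-23.2, 22.7). That places the tangent points at F = (-35.7, 22.7) on DF and Z = (-23.2, 35.2) on ZW. Then |QZ| = |Z − Q| = 42.2.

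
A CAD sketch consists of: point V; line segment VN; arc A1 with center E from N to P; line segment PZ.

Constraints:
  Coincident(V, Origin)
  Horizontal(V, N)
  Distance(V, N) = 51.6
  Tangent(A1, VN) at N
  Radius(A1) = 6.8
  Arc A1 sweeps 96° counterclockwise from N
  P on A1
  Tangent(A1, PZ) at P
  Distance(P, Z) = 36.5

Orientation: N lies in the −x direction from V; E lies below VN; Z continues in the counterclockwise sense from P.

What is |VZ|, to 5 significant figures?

69.963

V is at the origin; VN is horizontal with |VN| = 51.6 and N on the −x side, so N = (-51.600, 0.0000). A1 meets VN tangentially, so EN is at right angles to VN, so E = N + (0, -6.8) = (-51.600, -6.8000). On A1, N sits at bearing 90° from E; a 96° counterclockwise sweep puts P at bearing 186°, so P = E + 6.8·(cos 186°, sin 186°) = (-58.363, -7.5108). Since A1 is tangent to PZ there, EP ⟂ PZ, so PZ runs along (−sin 186°, cos 186°); with |PZ| = 36.5, Z = (-54.547, -43.811). Then |VZ| = |Z − V| = 69.963.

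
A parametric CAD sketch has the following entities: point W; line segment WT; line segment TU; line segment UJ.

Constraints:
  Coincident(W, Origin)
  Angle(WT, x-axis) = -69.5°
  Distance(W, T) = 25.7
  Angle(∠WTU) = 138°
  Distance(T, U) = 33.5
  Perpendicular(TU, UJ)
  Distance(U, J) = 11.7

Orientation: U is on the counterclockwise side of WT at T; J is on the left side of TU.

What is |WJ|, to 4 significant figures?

52.89

W is at the origin; WT runs at -69.5° with length 25.7, so T = 25.7·(cos -69.5°, sin -69.5°) = (9.000, -24.07). ∠WTU = 138.0°, so TU runs at -69.5° + (180° − 138.0°) = -27.50° from the x-axis; with |TU| = 33.5, U = T + 33.5·(cos -27.50°, sin -27.50°) = (38.72, -39.54). TU is perpendicular to UJ; with |UJ| = 11.7 on the left of TU, J = U + 11.7·(0.4617, 0.8870) = (44.12, -29.16). Then |WJ| = |J − W| = 52.89.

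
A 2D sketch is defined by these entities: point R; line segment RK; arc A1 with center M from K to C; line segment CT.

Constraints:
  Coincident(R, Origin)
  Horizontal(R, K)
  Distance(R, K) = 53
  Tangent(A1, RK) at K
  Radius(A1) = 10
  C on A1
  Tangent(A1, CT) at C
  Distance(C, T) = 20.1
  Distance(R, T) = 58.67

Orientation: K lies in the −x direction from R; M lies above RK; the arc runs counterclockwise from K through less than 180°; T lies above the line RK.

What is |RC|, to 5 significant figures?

45.267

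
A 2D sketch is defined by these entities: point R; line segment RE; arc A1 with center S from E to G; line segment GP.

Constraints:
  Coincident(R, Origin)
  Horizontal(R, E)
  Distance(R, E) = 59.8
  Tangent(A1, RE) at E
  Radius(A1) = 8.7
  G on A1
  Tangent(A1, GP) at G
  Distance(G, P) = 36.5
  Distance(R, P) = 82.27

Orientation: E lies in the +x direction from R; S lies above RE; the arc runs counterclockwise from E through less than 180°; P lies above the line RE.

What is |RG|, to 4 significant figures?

69.04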